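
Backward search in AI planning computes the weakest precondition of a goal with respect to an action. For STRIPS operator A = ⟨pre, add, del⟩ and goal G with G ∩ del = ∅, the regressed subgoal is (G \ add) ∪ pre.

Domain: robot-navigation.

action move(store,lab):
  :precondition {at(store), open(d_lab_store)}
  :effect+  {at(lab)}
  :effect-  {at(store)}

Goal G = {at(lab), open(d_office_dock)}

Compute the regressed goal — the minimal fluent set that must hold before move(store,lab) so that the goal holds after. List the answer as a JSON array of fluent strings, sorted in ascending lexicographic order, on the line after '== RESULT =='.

Compute (G \ add) ∪ pre:
  G ∩ del = {}  (empty — regression defined)
  G \ add = {at(lab), open(d_office_dock)} \ {at(lab)} = {open(d_office_dock)}
  ∪ pre   = {open(d_office_dock)} ∪ {at(store), open(d_lab_store)}
          = {at(store), open(d_lab_store), open(d_office_dock)}

== RESULT ==
["at(store)", "open(d_lab_store)", "open(d_office_dock)"]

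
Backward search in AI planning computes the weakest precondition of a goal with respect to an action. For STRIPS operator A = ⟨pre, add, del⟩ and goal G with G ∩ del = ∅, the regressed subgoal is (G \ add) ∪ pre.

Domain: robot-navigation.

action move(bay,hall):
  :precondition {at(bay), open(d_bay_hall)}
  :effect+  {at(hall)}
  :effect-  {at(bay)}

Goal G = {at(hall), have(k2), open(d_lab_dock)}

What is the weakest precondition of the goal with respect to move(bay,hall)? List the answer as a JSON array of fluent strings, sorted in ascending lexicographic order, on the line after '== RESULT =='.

Regress:
  G ∩ del = {}  (empty — regression defined)
  G \ add = {at(hall), have(k2), open(d_lab_dock)} \ {at(hall)} = {have(k2), open(d_lab_dock)}
  ∪ pre   = {have(k2), open(d_lab_dock)} ∪ {at(bay), open(d_bay_hall)}
          = {at(bay), have(k2), open(d_bay_hall), open(d_lab_dock)}

== RESULT ==
["at(bay)", "have(k2)", "open(d_bay_hall)", "open(d_lab_dock)"]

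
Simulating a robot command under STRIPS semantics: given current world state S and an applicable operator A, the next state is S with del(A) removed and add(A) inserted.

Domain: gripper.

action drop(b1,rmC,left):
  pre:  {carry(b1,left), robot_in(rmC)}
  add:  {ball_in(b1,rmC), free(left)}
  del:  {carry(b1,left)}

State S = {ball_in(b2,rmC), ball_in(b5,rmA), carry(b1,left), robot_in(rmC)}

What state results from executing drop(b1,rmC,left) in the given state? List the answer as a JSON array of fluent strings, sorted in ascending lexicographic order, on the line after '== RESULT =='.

Progress:
  pre ⊆ S: {carry(b1,left), robot_in(rmC)} ⊆ S  — applicable
  S \ del = {ball_in(b2,rmC), ball_in(b5,rmA), robot_in(rmC)}
  ∪ add   = {ball_in(b1,rmC), ball_in(b2,rmC), ball_in(b5,rmA), free(left), robot_in(rmC)}

== RESULT ==
["ball_in(b1,rmC)", "ball_in(b2,rmC)", "ball_in(b5,rmA)", "free(left)", "robot_in(rmC)"]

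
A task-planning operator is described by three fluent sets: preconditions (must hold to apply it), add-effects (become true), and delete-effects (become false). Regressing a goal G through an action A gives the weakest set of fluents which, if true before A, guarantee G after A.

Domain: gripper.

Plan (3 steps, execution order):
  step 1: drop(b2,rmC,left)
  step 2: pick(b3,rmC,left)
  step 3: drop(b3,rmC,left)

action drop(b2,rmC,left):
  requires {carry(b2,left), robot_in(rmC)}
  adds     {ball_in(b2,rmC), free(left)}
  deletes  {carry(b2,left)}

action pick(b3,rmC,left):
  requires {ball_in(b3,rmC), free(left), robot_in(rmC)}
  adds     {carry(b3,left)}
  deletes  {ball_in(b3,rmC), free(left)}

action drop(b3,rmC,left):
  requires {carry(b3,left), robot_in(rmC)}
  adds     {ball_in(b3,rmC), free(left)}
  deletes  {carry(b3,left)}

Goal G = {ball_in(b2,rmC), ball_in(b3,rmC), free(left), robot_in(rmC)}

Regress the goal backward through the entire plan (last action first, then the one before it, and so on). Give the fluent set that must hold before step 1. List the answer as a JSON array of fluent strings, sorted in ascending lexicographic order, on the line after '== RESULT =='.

Regress step by step:
  through step 3 (drop(b3,rmC,left)): drop {ball_in(b3,rmC), free(left)}, keep {ball_in(b2,rmC), robot_in(rmC)}, require {carry(b3,left), robot_in(rmC)}
    → {ball_in(b2,rmC), carry(b3,left), robot_in(rmC)}
  through step 2 (pick(b3,rmC,left)): drop {carry(b3,left)}, keep {ball_in(b2,rmC), robot_in(rmC)}, require {ball_in(b3,rmC), free(left), robot_in(rmC)}
    → {ball_in(b2,rmC), ball_in(b3,rmC), free(left), robot_in(rmC)}
  through step 1 (drop(b2,rmC,left)): drop {ball_in(b2,rmC), free(left)}, keep {ball_in(b3,rmC), robot_in(rmC)}, require {carry(b2,left), robot_in(rmC)}
    → {ball_in(b3,rmC), carry(b2,left), robot_in(rmC)}

== RESULT ==
["ball_in(b3,rmC)", "carry(b2,left)", "robot_in(rmC)"]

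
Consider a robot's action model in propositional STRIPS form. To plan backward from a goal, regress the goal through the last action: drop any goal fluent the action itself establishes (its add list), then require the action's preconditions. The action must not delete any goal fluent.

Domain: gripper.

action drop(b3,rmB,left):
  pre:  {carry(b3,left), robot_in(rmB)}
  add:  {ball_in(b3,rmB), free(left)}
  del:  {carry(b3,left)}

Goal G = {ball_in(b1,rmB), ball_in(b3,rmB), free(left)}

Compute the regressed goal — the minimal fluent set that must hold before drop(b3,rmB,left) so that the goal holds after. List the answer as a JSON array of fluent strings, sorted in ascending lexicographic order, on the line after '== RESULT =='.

Regress:
  G ∩ del = {}  (empty — regression defined)
  G \ add = {ball_in(b1,rmB), ball_in(b3,rmB), free(left)} \ {ball_in(b3,rmB), free(left)} = {ball_in(b1,rmB)}
  ∪ pre   = {ball_in(b1,rmB)} ∪ {carry(b3,left), robot_in(rmB)}
          = {ball_in(b1,rmB), carry(b3,left), robot_in(rmB)}

== RESULT ==
["ball_in(b1,rmB)", "carry(b3,left)", "robot_in(rmB)"]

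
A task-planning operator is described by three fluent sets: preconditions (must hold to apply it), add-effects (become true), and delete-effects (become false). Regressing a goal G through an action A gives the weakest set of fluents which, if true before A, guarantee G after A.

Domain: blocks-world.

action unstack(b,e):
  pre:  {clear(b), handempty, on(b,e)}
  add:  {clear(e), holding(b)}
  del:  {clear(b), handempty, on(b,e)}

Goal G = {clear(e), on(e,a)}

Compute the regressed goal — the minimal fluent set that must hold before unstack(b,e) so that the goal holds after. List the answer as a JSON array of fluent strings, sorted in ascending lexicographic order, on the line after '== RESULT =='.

Regress:
  G ∩ del = {}  (empty — regression defined)
  G \ add = {clear(e), on(e,a)} \ {clear(e), holding(b)} = {on(e,a)}
  ∪ pre   = {on(e,a)} ∪ {clear(b), handempty, on(b,e)}
          = {clear(b), handempty, on(b,e), on(e,a)}

== RESULT ==
["clear(b)", "handempty", "on(b,e)", "on(e,a)"]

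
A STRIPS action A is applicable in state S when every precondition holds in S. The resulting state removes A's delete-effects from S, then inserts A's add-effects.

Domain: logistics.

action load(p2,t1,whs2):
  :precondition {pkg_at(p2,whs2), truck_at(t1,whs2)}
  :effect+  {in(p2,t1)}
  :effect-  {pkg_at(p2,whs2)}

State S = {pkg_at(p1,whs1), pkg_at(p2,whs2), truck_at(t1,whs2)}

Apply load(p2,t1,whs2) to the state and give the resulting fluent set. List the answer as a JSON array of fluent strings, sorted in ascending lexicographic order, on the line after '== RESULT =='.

Compute (S \ del) ∪ add:
  pre ⊆ S: {pkg_at(p2,whs2), truck_at(t1,whs2)} ⊆ S  — applicable
  S \ del = {pkg_at(p1,whs1), truck_at(t1,whs2)}
  ∪ add   = {in(p2,t1), pkg_at(p1,whs1), truck_at(t1,whs2)}

== RESULT ==
["in(p2,t1)", "pkg_at(p1,whs1)", "truck_at(t1,whs2)"]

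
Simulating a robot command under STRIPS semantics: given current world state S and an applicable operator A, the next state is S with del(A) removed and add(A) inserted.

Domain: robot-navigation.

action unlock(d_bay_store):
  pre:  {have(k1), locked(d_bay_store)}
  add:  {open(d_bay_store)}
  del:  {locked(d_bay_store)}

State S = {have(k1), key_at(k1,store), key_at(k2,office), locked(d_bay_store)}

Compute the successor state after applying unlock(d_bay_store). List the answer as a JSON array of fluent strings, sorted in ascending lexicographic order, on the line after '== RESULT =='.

Compute (S \ del) ∪ add:
  pre ⊆ S: {have(k1), locked(d_bay_store)} ⊆ S  — applicable
  S \ del = {have(k1), key_at(k1,store), key_at(k2,office)}
  ∪ add   = {have(k1), key_at(k1,store), key_at(k2,office), open(d_bay_store)}

== RESULT ==
["have(k1)", "key_at(k1,store)", "key_at(k2,office)", "open(d_bay_store)"]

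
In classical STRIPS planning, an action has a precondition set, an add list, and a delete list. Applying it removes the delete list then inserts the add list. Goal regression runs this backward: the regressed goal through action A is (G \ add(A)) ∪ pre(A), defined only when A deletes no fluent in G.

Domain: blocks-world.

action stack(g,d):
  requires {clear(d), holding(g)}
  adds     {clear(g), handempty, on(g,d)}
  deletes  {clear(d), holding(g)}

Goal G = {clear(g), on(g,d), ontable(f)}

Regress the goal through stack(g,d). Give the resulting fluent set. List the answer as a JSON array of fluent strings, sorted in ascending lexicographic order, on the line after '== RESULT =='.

Regress:
  G ∩ del = {}  (empty — regression defined)
  G \ add = {clear(g), on(g,d), ontable(f)} \ {clear(g), handempty, on(g,d)} = {ontable(f)}
  ∪ pre   = {ontable(f)} ∪ {clear(d), holding(g)}
          = {clear(d), holding(g), ontable(f)}

== RESULT ==
["clear(d)", "holding(g)", "ontable(f)"]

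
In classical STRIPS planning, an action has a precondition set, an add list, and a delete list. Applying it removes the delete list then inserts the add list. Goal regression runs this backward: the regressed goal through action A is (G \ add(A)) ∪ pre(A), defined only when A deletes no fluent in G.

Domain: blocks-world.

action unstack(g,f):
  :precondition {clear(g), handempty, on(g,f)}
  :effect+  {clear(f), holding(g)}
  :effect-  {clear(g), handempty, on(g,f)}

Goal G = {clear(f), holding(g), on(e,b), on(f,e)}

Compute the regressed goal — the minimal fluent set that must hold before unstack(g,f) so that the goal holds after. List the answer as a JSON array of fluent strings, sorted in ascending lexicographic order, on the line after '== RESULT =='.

Compute (G \ add) ∪ pre:
  G ∩ del = {}  (empty — regression defined)
  G \ add = {clear(f), holding(g), on(e,b), on(f,e)} \ {clear(f), holding(g)} = {on(e,b), on(f,e)}
  ∪ pre   = {on(e,b), on(f,e)} ∪ {clear(g), handempty, on(g,f)}
          = {clear(g), handempty, on(e,b), on(f,e), on(g,f)}

== RESULT ==
["clear(g)", "handempty", "on(e,b)", "on(f,e)", "on(g,f)"]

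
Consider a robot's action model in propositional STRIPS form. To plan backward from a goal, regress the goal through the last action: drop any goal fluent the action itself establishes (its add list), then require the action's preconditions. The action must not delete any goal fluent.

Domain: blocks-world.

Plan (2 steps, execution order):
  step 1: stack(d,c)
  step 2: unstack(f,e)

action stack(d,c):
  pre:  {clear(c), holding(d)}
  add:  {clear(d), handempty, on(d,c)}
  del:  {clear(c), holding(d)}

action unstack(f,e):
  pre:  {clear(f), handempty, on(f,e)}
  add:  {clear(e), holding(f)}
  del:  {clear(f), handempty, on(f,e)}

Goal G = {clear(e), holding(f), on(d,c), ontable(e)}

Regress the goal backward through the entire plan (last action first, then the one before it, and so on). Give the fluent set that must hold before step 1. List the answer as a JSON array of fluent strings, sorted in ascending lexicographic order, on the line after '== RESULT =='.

Work backward from the goal:
  through step 2 (unstack(f,e)): drop {clear(e), holding(f)}, keep {on(d,c), ontable(e)}, require {clear(f), handempty, on(f,e)}
    → {clear(f), handempty, on(d,c), on(f,e), ontable(e)}
  through step 1 (stack(d,c)): drop {handempty, on(d,c)}, keep {clear(f), on(f,e), ontable(e)}, require {clear(c), holding(d)}
    → {clear(c), clear(f), holding(d), on(f,e), ontable(e)}

== RESULT ==
["clear(c)", "clear(f)", "holding(d)", "on(f,e)", "ontable(e)"]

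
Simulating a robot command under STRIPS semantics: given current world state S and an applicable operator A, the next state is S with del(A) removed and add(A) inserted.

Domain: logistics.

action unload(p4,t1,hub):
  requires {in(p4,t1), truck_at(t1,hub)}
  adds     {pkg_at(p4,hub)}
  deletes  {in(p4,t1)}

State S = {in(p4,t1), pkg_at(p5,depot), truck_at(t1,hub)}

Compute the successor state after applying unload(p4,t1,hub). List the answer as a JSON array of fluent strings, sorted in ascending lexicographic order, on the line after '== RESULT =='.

Compute (S \ del) ∪ add:
  pre ⊆ S: {in(p4,t1), truck_at(t1,hub)} ⊆ S  — applicable
  S \ del = {pkg_at(p5,depot), truck_at(t1,hub)}
  ∪ add   = {pkg_at(p4,hub), pkg_at(p5,depot), truck_at(t1,hub)}

== RESULT ==
["pkg_at(p4,hub)", "pkg_at(p5,depot)", "truck_at(t1,hub)"]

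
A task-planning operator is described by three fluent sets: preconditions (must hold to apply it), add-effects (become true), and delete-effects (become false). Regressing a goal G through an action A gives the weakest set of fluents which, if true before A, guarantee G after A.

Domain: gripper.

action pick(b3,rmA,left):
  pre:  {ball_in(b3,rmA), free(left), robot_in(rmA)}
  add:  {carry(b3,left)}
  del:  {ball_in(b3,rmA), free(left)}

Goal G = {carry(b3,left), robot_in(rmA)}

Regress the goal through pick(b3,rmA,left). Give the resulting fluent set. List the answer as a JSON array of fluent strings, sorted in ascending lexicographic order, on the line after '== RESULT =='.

Regress:
  G ∩ del = {}  (empty — regression defined)
  G \ add = {carry(b3,left), robot_in(rmA)} \ {carry(b3,left)} = {robot_in(rmA)}
  ∪ pre   = {robot_in(rmA)} ∪ {ball_in(b3,rmA), free(left), robot_in(rmA)}
          = {ball_in(b3,rmA), free(left), robot_in(rmA)}

== RESULT ==
["ball_in(b3,rmA)", "free(left)", "robot_in(rmA)"]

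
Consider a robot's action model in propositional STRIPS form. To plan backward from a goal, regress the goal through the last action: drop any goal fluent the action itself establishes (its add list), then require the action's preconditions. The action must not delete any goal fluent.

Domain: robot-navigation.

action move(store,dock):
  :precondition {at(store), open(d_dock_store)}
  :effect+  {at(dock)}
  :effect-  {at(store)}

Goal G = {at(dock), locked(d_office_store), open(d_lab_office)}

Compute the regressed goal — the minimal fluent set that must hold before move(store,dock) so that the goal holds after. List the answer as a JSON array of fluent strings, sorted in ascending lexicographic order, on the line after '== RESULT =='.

Compute (G \ add) ∪ pre:
  G ∩ del = {}  (empty — regression defined)
  G \ add = {at(dock), locked(d_office_store), open(d_lab_office)} \ {at(dock)} = {locked(d_office_store), open(d_lab_office)}
  ∪ pre   = {locked(d_office_store), open(d_lab_office)} ∪ {at(store), open(d_dock_store)}
          = {at(store), locked(d_office_store), open(d_dock_store), open(d_lab_office)}

== RESULT ==
["at(store)", "locked(d_office_store)", "open(d_dock_store)", "open(d_lab_office)"]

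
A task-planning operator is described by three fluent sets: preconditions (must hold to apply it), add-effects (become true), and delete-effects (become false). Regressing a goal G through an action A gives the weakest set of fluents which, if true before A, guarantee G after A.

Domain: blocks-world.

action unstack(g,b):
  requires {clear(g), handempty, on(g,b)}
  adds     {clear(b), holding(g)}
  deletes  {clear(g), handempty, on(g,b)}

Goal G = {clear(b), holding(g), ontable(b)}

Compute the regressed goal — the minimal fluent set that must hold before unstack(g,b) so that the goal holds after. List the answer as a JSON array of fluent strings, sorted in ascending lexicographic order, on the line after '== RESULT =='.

Compute (G \ add) ∪ pre:
  G ∩ del = {}  (empty — regression defined)
  G \ add = {clear(b), holding(g), ontable(b)} \ {clear(b), holding(g)} = {ontable(b)}
  ∪ pre   = {ontable(b)} ∪ {clear(g), handempty, on(g,b)}
          = {clear(g), handempty, on(g,b), ontable(b)}

== RESULT ==
["clear(g)", "handempty", "on(g,b)", "ontable(b)"]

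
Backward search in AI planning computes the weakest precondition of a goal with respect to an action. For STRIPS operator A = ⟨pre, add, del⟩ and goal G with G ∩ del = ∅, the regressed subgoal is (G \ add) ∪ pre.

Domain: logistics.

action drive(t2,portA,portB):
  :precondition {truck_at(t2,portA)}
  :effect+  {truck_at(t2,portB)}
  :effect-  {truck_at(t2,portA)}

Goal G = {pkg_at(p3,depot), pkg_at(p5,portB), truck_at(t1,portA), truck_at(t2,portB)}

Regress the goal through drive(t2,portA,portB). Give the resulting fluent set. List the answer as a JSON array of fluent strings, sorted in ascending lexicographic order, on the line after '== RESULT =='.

Regress:
  G ∩ del = {}  (empty — regression defined)
  G \ add = {pkg_at(p3,depot), pkg_at(p5,portB), truck_at(t1,portA), truck_at(t2,portB)} \ {truck_at(t2,portB)} = {pkg_at(p3,depot), pkg_at(p5,portB), truck_at(t1,portA)}
  ∪ pre   = {pkg_at(p3,depot), pkg_at(p5,portB), truck_at(t1,portA)} ∪ {truck_at(t2,portA)}
          = {pkg_at(p3,depot), pkg_at(p5,portB), truck_at(t1,portA), truck_at(t2,portA)}

== RESULT ==
["pkg_at(p3,depot)", "pkg_at(p5,portB)", "truck_at(t1,portA)", "truck_at(t2,portA)"]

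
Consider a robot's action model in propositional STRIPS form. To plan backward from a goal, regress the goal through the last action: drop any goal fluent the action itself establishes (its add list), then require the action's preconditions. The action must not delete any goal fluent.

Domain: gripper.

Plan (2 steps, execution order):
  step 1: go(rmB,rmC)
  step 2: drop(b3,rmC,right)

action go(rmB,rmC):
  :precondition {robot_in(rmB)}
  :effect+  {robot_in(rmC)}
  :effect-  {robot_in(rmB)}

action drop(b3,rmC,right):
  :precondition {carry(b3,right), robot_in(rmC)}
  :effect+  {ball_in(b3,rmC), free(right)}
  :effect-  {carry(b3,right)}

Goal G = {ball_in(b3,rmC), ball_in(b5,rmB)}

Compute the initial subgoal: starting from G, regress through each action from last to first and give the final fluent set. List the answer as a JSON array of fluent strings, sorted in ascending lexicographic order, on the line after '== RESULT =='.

Regress step by step:
  through step 2 (drop(b3,rmC,right)): drop {ball_in(b3,rmC)}, keep {ball_in(b5,rmB)}, require {carry(b3,right), robot_in(rmC)}
    → {ball_in(b5,rmB), carry(b3,right), robot_in(rmC)}
  through step 1 (go(rmB,rmC)): drop {robot_in(rmC)}, keep {ball_in(b5,rmB), carry(b3,right)}, require {robot_in(rmB)}
    → {ball_in(b5,rmB), carry(b3,right), robot_in(rmB)}

== RESULT ==
["ball_in(b5,rmB)", "carry(b3,right)", "robot_in(rmB)"]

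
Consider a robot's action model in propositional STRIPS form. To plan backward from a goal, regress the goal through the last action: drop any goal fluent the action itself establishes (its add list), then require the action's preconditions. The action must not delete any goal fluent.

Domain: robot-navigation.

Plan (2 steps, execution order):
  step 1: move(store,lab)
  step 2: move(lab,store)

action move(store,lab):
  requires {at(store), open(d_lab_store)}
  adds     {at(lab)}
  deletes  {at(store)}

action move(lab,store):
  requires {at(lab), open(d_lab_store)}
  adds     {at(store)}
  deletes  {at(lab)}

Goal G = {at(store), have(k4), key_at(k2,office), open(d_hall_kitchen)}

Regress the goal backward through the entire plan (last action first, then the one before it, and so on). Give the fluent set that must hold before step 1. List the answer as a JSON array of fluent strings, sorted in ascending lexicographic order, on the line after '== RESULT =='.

Work backward from the goal:
  through step 2 (move(lab,store)): drop {at(store)}, keep {have(k4), key_at(k2,office), open(d_hall_kitchen)}, require {at(lab), open(d_lab_store)}
    → {at(lab), have(k4), key_at(k2,office), open(d_hall_kitchen), open(d_lab_store)}
  through step 1 (move(store,lab)): drop {at(lab)}, keep {have(k4), key_at(k2,office), open(d_hall_kitchen), open(d_lab_store)}, require {at(store), open(d_lab_store)}
    → {at(store), have(k4), key_at(k2,office), open(d_hall_kitchen), open(d_lab_store)}

== RESULT ==
["at(store)", "have(k4)", "key_at(k2,office)", "open(d_hall_kitchen)", "open(d_lab_store)"]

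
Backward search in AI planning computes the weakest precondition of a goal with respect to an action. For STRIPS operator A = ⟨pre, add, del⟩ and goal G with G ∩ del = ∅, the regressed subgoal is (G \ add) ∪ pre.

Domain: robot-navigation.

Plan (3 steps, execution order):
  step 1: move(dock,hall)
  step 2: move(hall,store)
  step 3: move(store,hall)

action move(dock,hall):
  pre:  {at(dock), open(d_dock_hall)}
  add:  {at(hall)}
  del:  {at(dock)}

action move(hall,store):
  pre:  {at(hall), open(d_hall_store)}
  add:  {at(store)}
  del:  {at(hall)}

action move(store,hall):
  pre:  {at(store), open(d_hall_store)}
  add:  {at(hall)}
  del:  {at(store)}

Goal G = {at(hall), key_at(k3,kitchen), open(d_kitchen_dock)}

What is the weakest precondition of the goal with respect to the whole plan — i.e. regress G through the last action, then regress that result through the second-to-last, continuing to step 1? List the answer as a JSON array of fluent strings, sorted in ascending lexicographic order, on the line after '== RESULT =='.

Regress step by step:
  through step 3 (move(store,hall)): drop {at(hall)}, keep {key_at(k3,kitchen), open(d_kitchen_dock)}, require {at(store), open(d_hall_store)}
    → {at(store), key_at(k3,kitchen), open(d_hall_store), open(d_kitchen_dock)}
  through step 2 (move(hall,store)): drop {at(store)}, keep {key_at(k3,kitchen), open(d_hall_store), open(d_kitchen_dock)}, require {at(hall), open(d_hall_store)}
    → {at(hall), key_at(k3,kitchen), open(d_hall_store), open(d_kitchen_dock)}
  through step 1 (move(dock,hall)): drop {at(hall)}, keep {key_at(k3,kitchen), open(d_hall_store), open(d_kitchen_dock)}, require {at(dock), open(d_dock_hall)}
    → {at(dock), key_at(k3,kitchen), open(d_dock_hall), open(d_hall_store), open(d_kitchen_dock)}

== RESULT ==
["at(dock)", "key_at(k3,kitchen)", "open(d_dock_hall)", "open(d_hall_store)", "open(d_kitchen_dock)"]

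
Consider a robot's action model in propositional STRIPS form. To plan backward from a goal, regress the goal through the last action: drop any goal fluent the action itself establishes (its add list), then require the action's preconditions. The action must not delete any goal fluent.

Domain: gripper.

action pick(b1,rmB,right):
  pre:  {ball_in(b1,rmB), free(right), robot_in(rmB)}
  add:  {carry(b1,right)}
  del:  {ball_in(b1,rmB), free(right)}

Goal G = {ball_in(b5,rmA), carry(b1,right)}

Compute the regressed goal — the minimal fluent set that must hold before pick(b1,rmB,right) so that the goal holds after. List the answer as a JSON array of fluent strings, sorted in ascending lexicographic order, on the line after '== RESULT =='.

Compute (G \ add) ∪ pre:
  G ∩ del = {}  (empty — regression defined)
  G \ add = {ball_in(b5,rmA), carry(b1,right)} \ {carry(b1,right)} = {ball_in(b5,rmA)}
  ∪ pre   = {ball_in(b5,rmA)} ∪ {ball_in(b1,rmB), free(right), robot_in(rmB)}
          = {ball_in(b1,rmB), ball_in(b5,rmA), free(right), robot_in(rmB)}

== RESULT ==
["ball_in(b1,rmB)", "ball_in(b5,rmA)", "free(right)", "robot_in(rmB)"]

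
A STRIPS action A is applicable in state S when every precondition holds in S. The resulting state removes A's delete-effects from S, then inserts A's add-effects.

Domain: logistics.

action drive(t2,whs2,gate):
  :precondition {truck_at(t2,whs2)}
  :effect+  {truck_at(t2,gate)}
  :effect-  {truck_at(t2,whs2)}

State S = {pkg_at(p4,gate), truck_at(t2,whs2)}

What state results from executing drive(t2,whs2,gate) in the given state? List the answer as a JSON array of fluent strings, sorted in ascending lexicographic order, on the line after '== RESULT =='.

Compute (S \ del) ∪ add:
  pre ⊆ S: {truck_at(t2,whs2)} ⊆ S  — applicable
  S \ del = {pkg_at(p4,gate)}
  ∪ add   = {pkg_at(p4,gate), truck_at(t2,gate)}

== RESULT ==
["pkg_at(p4,gate)", "truck_at(t2,gate)"]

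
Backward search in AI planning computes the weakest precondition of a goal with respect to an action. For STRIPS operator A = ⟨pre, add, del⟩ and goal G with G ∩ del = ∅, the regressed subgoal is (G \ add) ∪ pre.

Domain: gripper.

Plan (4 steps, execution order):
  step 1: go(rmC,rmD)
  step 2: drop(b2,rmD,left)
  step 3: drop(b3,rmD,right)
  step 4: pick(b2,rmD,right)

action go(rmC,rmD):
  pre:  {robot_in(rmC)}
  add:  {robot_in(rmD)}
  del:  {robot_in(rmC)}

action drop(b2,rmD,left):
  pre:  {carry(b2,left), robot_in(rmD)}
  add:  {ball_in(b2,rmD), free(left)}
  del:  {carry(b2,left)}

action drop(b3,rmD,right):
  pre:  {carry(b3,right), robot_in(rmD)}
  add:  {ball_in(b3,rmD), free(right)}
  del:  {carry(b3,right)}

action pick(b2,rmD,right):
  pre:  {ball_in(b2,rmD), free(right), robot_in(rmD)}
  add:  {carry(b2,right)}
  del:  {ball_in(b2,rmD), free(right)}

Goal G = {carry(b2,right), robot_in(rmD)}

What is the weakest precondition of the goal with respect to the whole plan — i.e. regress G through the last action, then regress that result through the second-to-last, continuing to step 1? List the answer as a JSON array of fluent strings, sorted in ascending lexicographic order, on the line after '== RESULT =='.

Regress step by step:
  through step 4 (pick(b2,rmD,right)): drop {carry(b2,right)}, keep {robot_in(rmD)}, require {ball_in(b2,rmD), free(right), robot_in(rmD)}
    → {ball_in(b2,rmD), free(right), robot_in(rmD)}
  through step 3 (drop(b3,rmD,right)): drop {free(right)}, keep {ball_in(b2,rmD), robot_in(rmD)}, require {carry(b3,right), robot_in(rmD)}
    → {ball_in(b2,rmD), carry(b3,right), robot_in(rmD)}
  through step 2 (drop(b2,rmD,left)): drop {ball_in(b2,rmD)}, keep {carry(b3,right), robot_in(rmD)}, require {carry(b2,left), robot_in(rmD)}
    → {carry(b2,left), carry(b3,right), robot_in(rmD)}
  through step 1 (go(rmC,rmD)): drop {robot_in(rmD)}, keep {carry(b2,left), carry(b3,right)}, require {robot_in(rmC)}
    → {carry(b2,left), carry(b3,right), robot_in(rmC)}

== RESULT ==
["carry(b2,left)", "carry(b3,right)", "robot_in(rmC)"]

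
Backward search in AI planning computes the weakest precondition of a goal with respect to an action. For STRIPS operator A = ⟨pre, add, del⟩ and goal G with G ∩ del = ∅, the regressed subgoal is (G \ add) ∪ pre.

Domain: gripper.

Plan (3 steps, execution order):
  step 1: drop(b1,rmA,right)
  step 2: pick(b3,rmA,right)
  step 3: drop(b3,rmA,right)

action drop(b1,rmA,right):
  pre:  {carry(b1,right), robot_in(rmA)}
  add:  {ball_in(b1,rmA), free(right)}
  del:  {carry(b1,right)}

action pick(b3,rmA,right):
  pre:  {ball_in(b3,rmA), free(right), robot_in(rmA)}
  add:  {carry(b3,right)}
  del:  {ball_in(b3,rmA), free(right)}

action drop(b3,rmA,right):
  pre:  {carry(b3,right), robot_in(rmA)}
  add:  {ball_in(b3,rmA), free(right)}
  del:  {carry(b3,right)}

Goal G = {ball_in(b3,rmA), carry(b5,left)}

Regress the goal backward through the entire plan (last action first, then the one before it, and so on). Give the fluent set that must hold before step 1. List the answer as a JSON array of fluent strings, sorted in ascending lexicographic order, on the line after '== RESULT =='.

Regress step by step:
  through step 3 (drop(b3,rmA,right)): drop {ball_in(b3,rmA)}, keep {carry(b5,left)}, require {carry(b3,right), robot_in(rmA)}
    → {carry(b3,right), carry(b5,left), robot_in(rmA)}
  through step 2 (pick(b3,rmA,right)): drop {carry(b3,right)}, keep {carry(b5,left), robot_in(rmA)}, require {ball_in(b3,rmA), free(right), robot_in(rmA)}
    → {ball_in(b3,rmA), carry(b5,left), free(right), robot_in(rmA)}
  through step 1 (drop(b1,rmA,right)): drop {free(right)}, keep {ball_in(b3,rmA), carry(b5,left), robot_in(rmA)}, require {carry(b1,right), robot_in(rmA)}
    → {ball_in(b3,rmA), carry(b1,right), carry(b5,left), robot_in(rmA)}

== RESULT ==
["ball_in(b3,rmA)", "carry(b1,right)", "carry(b5,left)", "robot_in(rmA)"]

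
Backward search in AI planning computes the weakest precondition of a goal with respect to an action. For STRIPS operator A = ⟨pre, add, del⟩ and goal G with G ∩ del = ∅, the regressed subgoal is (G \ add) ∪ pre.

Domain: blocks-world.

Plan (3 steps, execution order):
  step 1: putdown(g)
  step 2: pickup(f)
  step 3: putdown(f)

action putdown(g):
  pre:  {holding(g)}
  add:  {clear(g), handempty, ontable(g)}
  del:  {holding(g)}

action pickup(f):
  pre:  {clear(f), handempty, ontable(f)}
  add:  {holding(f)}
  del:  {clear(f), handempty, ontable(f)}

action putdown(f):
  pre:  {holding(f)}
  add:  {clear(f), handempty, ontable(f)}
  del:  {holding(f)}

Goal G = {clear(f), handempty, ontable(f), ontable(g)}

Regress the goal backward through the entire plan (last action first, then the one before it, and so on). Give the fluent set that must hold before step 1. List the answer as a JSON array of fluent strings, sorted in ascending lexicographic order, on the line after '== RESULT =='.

Regress step by step:
  through step 3 (putdown(f)): drop {clear(f), handempty, ontable(f)}, keep {ontable(g)}, require {holding(f)}
    → {holding(f), ontable(g)}
  through step 2 (pickup(f)): drop {holding(f)}, keep {ontable(g)}, require {clear(f), handempty, ontable(f)}
    → {clear(f), handempty, ontable(f), ontable(g)}
  through step 1 (putdown(g)): drop {handempty, ontable(g)}, keep {clear(f), ontable(f)}, require {holding(g)}
    → {clear(f), holding(g), ontable(f)}

== RESULT ==
["clear(f)", "holding(g)", "ontable(f)"]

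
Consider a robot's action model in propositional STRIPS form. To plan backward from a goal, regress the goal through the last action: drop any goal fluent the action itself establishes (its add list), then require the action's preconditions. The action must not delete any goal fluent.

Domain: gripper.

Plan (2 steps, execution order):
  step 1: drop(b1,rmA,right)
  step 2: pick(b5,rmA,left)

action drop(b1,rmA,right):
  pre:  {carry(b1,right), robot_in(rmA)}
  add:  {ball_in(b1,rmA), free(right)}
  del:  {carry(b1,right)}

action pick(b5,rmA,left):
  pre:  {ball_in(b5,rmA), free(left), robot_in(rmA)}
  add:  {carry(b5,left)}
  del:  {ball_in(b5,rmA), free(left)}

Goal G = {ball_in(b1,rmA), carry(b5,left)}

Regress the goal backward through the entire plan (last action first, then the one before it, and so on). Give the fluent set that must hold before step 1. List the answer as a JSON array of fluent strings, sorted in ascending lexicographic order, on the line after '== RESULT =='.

Regress step by step:
  through step 2 (pick(b5,rmA,left)): drop {carry(b5,left)}, keep {ball_in(b1,rmA)}, require {ball_in(b5,rmA), free(left), robot_in(rmA)}
    → {ball_in(b1,rmA), ball_in(b5,rmA), free(left), robot_in(rmA)}
  through step 1 (drop(b1,rmA,right)): drop {ball_in(b1,rmA)}, keep {ball_in(b5,rmA), free(left), robot_in(rmA)}, require {carry(b1,right), robot_in(rmA)}
    → {ball_in(b5,rmA), carry(b1,right), free(left), robot_in(rmA)}

== RESULT ==
["ball_in(b5,rmA)", "carry(b1,right)", "free(left)", "robot_in(rmA)"]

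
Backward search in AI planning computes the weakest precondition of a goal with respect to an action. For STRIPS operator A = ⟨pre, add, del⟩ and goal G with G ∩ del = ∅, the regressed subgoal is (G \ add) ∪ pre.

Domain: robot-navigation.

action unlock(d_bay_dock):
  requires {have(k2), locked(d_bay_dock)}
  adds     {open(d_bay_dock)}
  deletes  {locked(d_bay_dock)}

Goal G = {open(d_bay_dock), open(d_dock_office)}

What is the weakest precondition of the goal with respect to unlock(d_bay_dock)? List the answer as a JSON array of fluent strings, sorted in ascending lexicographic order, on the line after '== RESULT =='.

Regress:
  G ∩ del = {}  (empty — regression defined)
  G \ add = {open(d_bay_dock), open(d_dock_office)} \ {open(d_bay_dock)} = {open(d_dock_office)}
  ∪ pre   = {open(d_dock_office)} ∪ {have(k2), locked(d_bay_dock)}
          = {have(k2), locked(d_bay_dock), open(d_dock_office)}

== RESULT ==
["have(k2)", "locked(d_bay_dock)", "open(d_dock_office)"]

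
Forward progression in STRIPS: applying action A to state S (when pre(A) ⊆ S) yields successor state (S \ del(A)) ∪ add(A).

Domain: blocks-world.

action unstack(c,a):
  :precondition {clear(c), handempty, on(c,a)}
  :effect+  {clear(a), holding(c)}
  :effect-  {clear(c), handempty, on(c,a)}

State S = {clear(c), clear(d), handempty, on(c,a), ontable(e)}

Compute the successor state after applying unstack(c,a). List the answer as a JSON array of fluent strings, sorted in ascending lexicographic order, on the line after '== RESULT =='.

Progress:
  pre ⊆ S: {clear(c), handempty, on(c,a)} ⊆ S  — applicable
  S \ del = {clear(d), ontable(e)}
  ∪ add   = {clear(a), clear(d), holding(c), ontable(e)}

== RESULT ==
["clear(a)", "clear(d)", "holding(c)", "ontable(e)"]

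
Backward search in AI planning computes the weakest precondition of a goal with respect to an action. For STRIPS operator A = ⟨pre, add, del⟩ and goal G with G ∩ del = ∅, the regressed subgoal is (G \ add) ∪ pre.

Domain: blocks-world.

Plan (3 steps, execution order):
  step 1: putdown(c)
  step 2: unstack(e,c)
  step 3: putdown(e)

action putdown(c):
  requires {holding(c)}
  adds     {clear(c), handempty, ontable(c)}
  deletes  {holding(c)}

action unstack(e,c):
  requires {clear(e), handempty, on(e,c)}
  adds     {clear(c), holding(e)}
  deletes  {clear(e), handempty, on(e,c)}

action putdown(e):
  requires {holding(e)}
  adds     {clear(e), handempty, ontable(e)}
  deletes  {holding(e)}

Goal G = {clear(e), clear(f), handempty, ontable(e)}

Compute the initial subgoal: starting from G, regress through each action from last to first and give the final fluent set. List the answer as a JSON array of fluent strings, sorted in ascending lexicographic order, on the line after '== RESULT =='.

Regress step by step:
  through step 3 (putdown(e)): drop {clear(e), handempty, ontable(e)}, keep {clear(f)}, require {holding(e)}
    → {clear(f), holding(e)}
  through step 2 (unstack(e,c)): drop {holding(e)}, keep {clear(f)}, require {clear(e), handempty, on(e,c)}
    → {clear(e), clear(f), handempty, on(e,c)}
  through step 1 (putdown(c)): drop {handempty}, keep {clear(e), clear(f), on(e,c)}, require {holding(c)}
    → {clear(e), clear(f), holding(c), on(e,c)}

== RESULT ==
["clear(e)", "clear(f)", "holding(c)", "on(e,c)"]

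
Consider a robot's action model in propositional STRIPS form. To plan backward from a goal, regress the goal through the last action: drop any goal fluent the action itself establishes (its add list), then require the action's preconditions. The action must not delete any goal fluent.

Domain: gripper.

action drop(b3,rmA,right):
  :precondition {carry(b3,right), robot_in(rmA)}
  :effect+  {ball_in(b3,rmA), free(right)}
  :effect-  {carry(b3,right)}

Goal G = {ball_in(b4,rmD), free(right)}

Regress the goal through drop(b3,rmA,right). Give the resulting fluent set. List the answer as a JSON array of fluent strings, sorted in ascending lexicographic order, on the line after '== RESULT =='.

Regress:
  G ∩ del = {}  (empty — regression defined)
  G \ add = {ball_in(b4,rmD), free(right)} \ {ball_in(b3,rmA), free(right)} = {ball_in(b4,rmD)}
  ∪ pre   = {ball_in(b4,rmD)} ∪ {carry(b3,right), robot_in(rmA)}
          = {ball_in(b4,rmD), carry(b3,right), robot_in(rmA)}

== RESULT ==
["ball_in(b4,rmD)", "carry(b3,right)", "robot_in(rmA)"]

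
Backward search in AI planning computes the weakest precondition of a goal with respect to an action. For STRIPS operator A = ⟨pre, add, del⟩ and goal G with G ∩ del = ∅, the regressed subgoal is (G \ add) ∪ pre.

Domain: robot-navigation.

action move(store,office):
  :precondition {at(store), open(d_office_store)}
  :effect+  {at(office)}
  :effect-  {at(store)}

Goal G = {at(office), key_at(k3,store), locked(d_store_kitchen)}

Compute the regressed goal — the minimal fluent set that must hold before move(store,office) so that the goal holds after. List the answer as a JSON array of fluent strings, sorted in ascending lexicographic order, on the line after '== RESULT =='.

Compute (G \ add) ∪ pre:
  G ∩ del = {}  (empty — regression defined)
  G \ add = {at(office), key_at(k3,store), locked(d_store_kitchen)} \ {at(office)} = {key_at(k3,store), locked(d_store_kitchen)}
  ∪ pre   = {key_at(k3,store), locked(d_store_kitchen)} ∪ {at(store), open(d_office_store)}
          = {at(store), key_at(k3,store), locked(d_store_kitchen), open(d_office_store)}

== RESULT ==
["at(store)", "key_at(k3,store)", "locked(d_store_kitchen)", "open(d_office_store)"]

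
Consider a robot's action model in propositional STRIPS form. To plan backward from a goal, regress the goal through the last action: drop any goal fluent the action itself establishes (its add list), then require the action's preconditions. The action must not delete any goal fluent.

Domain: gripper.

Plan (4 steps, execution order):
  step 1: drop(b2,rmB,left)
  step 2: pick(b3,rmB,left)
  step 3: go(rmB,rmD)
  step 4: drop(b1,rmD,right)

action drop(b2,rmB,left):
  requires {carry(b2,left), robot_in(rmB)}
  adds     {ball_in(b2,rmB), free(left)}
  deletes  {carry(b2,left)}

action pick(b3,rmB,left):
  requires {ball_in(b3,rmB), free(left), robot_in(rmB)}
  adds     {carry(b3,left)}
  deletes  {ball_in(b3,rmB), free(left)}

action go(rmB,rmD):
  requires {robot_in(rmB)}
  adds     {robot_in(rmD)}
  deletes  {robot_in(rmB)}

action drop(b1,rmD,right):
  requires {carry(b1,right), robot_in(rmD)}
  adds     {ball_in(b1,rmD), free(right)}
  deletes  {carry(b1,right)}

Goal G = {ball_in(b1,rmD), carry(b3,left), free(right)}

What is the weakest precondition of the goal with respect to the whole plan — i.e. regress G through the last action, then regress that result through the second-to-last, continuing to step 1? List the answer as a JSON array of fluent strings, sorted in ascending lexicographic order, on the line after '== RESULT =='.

Regress step by step:
  through step 4 (drop(b1,rmD,right)): drop {ball_in(b1,rmD), free(right)}, keep {carry(b3,left)}, require {carry(b1,right), robot_in(rmD)}
    → {carry(b1,right), carry(b3,left), robot_in(rmD)}
  through step 3 (go(rmB,rmD)): drop {robot_in(rmD)}, keep {carry(b1,right), carry(b3,left)}, require {robot_in(rmB)}
    → {carry(b1,right), carry(b3,left), robot_in(rmB)}
  through step 2 (pick(b3,rmB,left)): drop {carry(b3,left)}, keep {carry(b1,right), robot_in(rmB)}, require {ball_in(b3,rmB), free(left), robot_in(rmB)}
    → {ball_in(b3,rmB), carry(b1,right), free(left), robot_in(rmB)}
  through step 1 (drop(b2,rmB,left)): drop {free(left)}, keep {ball_in(b3,rmB), carry(b1,right), robot_in(rmB)}, require {carry(b2,left), robot_in(rmB)}
    → {ball_in(b3,rmB), carry(b1,right), carry(b2,left), robot_in(rmB)}

== RESULT ==
["ball_in(b3,rmB)", "carry(b1,right)", "carry(b2,left)", "robot_in(rmB)"]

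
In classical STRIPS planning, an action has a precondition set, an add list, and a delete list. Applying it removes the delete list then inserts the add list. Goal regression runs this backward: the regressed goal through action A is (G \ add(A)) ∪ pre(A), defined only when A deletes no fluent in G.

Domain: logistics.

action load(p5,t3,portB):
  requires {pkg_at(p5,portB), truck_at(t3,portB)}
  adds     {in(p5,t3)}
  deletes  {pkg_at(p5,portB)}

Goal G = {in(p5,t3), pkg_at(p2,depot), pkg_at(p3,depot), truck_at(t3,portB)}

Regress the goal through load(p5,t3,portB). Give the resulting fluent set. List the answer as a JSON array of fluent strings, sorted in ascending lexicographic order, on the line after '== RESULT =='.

Compute (G \ add) ∪ pre:
  G ∩ del = {}  (empty — regression defined)
  G \ add = {in(p5,t3), pkg_at(p2,depot), pkg_at(p3,depot), truck_at(t3,portB)} \ {in(p5,t3)} = {pkg_at(p2,depot), pkg_at(p3,depot), truck_at(t3,portB)}
  ∪ pre   = {pkg_at(p2,depot), pkg_at(p3,depot), truck_at(t3,portB)} ∪ {pkg_at(p5,portB), truck_at(t3,portB)}
          = {pkg_at(p2,depot), pkg_at(p3,depot), pkg_at(p5,portB), truck_at(t3,portB)}

== RESULT ==
["pkg_at(p2,depot)", "pkg_at(p3,depot)", "pkg_at(p5,portB)", "truck_at(t3,portB)"]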